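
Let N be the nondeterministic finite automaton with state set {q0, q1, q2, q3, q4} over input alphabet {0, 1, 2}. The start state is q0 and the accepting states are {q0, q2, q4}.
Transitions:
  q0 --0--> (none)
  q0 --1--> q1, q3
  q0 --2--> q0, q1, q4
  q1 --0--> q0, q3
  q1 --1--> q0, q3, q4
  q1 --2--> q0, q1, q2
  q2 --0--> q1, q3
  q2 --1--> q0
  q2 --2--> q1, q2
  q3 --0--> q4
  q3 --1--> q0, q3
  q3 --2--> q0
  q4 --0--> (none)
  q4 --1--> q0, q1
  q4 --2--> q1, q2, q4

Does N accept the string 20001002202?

rejected

Start: {q0}
read 2: {q0, q1, q4}
read 0: {q0, q3}
read 0: {q4}
read 0: {}
The reachable set is empty and stays empty for the remaining 7 symbols.
Reachable ∩ accepting = {} — empty.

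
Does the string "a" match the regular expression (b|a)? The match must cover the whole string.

The right alternative a matches a.

yes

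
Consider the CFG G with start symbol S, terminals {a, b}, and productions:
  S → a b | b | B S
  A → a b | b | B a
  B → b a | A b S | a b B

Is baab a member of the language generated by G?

S ⇒ BS ⇒ baS ⇒ baab

yes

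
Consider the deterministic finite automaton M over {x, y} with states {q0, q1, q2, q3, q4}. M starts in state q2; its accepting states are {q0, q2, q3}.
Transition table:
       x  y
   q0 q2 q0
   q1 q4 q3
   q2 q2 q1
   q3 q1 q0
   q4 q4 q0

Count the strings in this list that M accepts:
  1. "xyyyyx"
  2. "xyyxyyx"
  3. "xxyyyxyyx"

"xyyyyx": accepted
"xyyxyyx": accepted
"xxyyyxyyx": rejected

2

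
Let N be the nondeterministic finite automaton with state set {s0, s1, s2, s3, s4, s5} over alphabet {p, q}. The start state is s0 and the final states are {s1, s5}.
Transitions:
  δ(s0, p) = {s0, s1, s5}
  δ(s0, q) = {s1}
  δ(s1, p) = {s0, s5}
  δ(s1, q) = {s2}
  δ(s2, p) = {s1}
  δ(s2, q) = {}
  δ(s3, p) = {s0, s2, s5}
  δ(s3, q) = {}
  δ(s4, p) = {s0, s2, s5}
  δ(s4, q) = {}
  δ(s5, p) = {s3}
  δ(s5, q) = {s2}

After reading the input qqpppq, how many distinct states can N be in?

Start: {s0}
read q: {s1}
read q: {s2}
read p: {s1}
read p: {s0, s5}
read p: {s0, s1, s3, s5}
read q: {s1, s2}
Final reachable set {s1, s2} has 2 states.

2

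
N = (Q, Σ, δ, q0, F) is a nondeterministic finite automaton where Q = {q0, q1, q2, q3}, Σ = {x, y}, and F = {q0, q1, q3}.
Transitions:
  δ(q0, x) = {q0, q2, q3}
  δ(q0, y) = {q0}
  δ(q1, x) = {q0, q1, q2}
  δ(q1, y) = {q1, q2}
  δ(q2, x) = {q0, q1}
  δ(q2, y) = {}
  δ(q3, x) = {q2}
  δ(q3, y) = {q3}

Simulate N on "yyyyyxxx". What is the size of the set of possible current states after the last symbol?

Start: {q0}
read y: {q0}
read y: {q0}
read y: {q0}
read y: {q0}
read y: {q0}
read x: {q0, q2, q3}
read x: {q0, q1, q2, q3}
read x: {q0, q1, q2, q3}
Final reachable set {q0, q1, q2, q3} has 4 states.

4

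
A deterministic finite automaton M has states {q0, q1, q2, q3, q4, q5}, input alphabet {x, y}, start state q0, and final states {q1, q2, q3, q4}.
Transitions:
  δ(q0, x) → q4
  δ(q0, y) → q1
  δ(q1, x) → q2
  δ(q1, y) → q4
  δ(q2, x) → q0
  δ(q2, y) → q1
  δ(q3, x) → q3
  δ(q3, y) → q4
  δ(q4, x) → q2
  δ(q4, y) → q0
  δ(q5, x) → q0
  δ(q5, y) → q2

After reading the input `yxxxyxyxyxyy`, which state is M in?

q0 --y--> q1
q1 --x--> q2
q2 --x--> q0
q0 --x--> q4
q4 --y--> q0
q0 --x--> q4
q4 --y--> q0
q0 --x--> q4
q4 --y--> q0
q0 --x--> q4
q4 --y--> q0
q0 --y--> q1

q1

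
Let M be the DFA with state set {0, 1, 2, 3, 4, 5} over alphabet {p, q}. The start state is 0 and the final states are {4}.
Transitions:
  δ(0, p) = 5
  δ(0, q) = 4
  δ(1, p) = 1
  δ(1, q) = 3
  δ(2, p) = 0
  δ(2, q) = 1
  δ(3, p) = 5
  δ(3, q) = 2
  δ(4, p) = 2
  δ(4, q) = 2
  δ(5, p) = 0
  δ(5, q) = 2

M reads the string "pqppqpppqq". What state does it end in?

0 --p--> 5
5 --q--> 2
2 --p--> 0
0 --p--> 5
5 --q--> 2
2 --p--> 0
0 --p--> 5
5 --p--> 0
0 --q--> 4
4 --q--> 2

2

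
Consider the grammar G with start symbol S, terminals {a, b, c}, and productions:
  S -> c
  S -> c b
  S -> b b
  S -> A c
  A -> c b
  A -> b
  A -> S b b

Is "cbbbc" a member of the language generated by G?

yes

S ⇒ Ac ⇒ Sbbc ⇒ cbbbc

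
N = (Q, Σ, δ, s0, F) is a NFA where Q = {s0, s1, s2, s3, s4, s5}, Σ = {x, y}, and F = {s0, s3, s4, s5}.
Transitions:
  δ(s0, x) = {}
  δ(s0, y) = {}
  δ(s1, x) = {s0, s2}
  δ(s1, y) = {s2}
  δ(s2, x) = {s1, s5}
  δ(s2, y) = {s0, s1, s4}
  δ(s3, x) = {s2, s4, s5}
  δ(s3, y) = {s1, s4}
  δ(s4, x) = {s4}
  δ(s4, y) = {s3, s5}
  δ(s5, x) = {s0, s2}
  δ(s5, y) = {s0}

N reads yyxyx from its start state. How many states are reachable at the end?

0

Start: {s0}
read y: {}
The reachable set is empty and stays empty for the remaining 4 symbols.
Final reachable set {} has 0 states.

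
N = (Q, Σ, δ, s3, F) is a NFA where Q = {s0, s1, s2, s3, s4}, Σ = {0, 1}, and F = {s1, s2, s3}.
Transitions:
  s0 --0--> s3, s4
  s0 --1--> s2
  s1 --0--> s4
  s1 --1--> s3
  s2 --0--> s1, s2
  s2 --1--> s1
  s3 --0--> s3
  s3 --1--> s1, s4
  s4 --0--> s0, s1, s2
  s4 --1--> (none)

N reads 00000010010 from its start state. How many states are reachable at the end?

Start: {s3}
read 0: {s3}
read 0: {s3}
read 0: {s3}
read 0: {s3}
read 0: {s3}
read 0: {s3}
read 1: {s1, s4}
read 0: {s0, s1, s2, s4}
read 0: {s0, s1, s2, s3, s4}
read 1: {s1, s2, s3, s4}
read 0: {s0, s1, s2, s3, s4}
Final reachable set {s0, s1, s2, s3, s4} has 5 states.

5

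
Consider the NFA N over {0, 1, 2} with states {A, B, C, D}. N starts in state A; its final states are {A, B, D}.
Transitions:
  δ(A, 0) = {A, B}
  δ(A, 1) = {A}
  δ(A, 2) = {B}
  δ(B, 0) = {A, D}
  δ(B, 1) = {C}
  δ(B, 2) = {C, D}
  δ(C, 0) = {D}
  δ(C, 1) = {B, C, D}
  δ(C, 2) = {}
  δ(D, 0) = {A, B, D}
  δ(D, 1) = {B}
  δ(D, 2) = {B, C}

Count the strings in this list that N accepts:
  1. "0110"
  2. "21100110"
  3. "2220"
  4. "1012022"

4

"0110": accepted
"21100110": accepted
"2220": accepted
"1012022": accepted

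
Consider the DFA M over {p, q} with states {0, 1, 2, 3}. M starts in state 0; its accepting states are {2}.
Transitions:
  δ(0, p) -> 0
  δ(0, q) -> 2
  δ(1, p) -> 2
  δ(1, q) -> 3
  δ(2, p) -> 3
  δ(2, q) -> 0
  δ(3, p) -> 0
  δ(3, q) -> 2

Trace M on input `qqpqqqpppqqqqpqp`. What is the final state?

0 --q--> 2
2 --q--> 0
0 --p--> 0
0 --q--> 2
2 --q--> 0
0 --q--> 2
2 --p--> 3
3 --p--> 0
0 --p--> 0
0 --q--> 2
2 --q--> 0
0 --q--> 2
2 --q--> 0
0 --p--> 0
0 --q--> 2
2 --p--> 3

3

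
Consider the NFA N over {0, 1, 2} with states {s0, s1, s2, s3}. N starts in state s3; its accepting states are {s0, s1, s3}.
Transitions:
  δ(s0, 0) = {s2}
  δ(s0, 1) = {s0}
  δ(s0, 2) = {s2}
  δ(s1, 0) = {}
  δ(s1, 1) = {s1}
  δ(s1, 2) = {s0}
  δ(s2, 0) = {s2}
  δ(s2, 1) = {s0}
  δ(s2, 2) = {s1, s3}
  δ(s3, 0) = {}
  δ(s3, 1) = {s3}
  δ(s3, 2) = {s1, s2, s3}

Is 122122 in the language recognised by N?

accepted

Start: {s3}
read 1: {s3}
read 2: {s1, s2, s3}
read 2: {s0, s1, s2, s3}
read 1: {s0, s1, s3}
read 2: {s0, s1, s2, s3}
read 2: {s0, s1, s2, s3}
Reachable ∩ accepting = {s0, s1, s3} — nonempty.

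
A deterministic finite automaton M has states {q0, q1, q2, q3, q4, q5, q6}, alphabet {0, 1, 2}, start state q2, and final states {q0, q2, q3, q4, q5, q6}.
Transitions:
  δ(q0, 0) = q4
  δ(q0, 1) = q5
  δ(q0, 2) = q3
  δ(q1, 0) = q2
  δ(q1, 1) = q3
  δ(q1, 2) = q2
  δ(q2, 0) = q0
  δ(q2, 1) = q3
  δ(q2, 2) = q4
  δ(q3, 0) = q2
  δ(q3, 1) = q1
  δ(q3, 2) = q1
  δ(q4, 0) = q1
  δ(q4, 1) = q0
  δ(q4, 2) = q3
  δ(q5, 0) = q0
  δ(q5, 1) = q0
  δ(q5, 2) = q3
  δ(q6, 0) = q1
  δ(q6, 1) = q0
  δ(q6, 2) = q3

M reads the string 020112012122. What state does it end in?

q4

q2 --0--> q0
q0 --2--> q3
q3 --0--> q2
q2 --1--> q3
q3 --1--> q1
q1 --2--> q2
q2 --0--> q0
q0 --1--> q5
q5 --2--> q3
q3 --1--> q1
q1 --2--> q2
q2 --2--> q4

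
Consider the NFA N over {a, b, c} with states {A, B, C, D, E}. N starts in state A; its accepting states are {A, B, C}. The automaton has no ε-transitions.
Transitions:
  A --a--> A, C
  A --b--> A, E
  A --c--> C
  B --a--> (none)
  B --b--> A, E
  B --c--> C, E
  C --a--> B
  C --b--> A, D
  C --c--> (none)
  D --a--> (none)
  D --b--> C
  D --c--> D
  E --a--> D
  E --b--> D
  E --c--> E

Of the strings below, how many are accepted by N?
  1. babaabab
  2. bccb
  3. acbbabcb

2

babaabab: accepted
bccb: rejected
acbbabcb: accepted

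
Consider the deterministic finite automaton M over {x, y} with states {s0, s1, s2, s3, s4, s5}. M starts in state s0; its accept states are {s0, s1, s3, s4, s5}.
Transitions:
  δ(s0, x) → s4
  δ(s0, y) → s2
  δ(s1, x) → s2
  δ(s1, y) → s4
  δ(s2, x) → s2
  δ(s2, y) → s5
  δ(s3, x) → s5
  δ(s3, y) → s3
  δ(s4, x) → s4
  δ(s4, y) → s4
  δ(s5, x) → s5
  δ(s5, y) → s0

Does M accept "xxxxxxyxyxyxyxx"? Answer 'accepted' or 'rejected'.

s0 --x--> s4
s4 --x--> s4
s4 --x--> s4
s4 --x--> s4
s4 --x--> s4
s4 --x--> s4
s4 --y--> s4
s4 --x--> s4
s4 --y--> s4
s4 --x--> s4
s4 --y--> s4
s4 --x--> s4
s4 --y--> s4
s4 --x--> s4
s4 --x--> s4
End in state s4, which is an accepting state.

accepted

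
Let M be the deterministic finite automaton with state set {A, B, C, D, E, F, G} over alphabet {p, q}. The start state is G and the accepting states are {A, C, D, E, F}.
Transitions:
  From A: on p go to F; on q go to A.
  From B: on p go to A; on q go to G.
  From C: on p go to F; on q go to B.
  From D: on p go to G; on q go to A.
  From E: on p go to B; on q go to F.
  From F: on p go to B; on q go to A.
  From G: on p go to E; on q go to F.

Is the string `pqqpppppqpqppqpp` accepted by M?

rejected

G --p--> E
E --q--> F
F --q--> A
A --p--> F
F --p--> B
B --p--> A
A --p--> F
F --p--> B
B --q--> G
G --p--> E
E --q--> F
F --p--> B
B --p--> A
A --q--> A
A --p--> F
F --p--> B
End in state B, which is not an accepting state.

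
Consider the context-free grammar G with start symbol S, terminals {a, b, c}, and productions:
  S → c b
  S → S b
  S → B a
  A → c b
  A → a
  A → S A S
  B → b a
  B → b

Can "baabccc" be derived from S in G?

no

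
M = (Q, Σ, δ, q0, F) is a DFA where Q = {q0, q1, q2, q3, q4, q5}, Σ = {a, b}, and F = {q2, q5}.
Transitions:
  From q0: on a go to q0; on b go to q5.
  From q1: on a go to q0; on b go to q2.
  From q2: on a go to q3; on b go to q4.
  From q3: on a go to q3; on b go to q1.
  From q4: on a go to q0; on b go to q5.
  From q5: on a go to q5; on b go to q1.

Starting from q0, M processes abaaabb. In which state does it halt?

q0 --a--> q0
q0 --b--> q5
q5 --a--> q5
q5 --a--> q5
q5 --a--> q5
q5 --b--> q1
q1 --b--> q2

q2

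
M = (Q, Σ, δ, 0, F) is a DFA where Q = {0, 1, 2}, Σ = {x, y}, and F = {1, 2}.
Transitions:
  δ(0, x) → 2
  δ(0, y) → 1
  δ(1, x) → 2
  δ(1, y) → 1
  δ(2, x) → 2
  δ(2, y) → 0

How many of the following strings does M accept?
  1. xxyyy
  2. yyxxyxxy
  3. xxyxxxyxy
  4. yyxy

xxyyy: accepted
yyxxyxxy: rejected
xxyxxxyxy: rejected
yyxy: rejected

1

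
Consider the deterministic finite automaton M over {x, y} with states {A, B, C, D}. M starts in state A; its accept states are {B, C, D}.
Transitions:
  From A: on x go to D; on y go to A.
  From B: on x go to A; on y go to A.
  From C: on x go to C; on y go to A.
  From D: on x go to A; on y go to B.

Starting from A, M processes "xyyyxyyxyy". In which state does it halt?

A

A --x--> D
D --y--> B
B --y--> A
A --y--> A
A --x--> D
D --y--> B
B --y--> A
A --x--> D
D --y--> B
B --y--> A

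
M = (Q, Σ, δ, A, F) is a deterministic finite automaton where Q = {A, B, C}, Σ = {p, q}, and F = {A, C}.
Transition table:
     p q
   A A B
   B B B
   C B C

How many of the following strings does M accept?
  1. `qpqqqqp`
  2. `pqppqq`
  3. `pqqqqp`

`qpqqqqp`: rejected
`pqppqq`: rejected
`pqqqqp`: rejected

0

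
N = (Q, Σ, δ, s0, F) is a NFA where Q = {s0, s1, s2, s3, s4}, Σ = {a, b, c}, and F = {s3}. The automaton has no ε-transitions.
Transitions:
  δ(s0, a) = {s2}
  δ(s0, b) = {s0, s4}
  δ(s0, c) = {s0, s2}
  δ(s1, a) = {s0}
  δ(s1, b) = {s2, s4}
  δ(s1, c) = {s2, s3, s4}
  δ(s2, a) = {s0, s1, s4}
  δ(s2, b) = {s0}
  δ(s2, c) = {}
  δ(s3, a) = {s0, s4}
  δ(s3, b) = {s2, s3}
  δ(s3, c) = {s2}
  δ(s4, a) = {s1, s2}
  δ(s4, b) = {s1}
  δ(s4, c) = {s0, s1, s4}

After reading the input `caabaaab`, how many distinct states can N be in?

Start: {s0}
read c: {s0, s2}
read a: {s0, s1, s2, s4}
read a: {s0, s1, s2, s4}
read b: {s0, s1, s2, s4}
read a: {s0, s1, s2, s4}
read a: {s0, s1, s2, s4}
read a: {s0, s1, s2, s4}
read b: {s0, s1, s2, s4}
Final reachable set {s0, s1, s2, s4} has 4 states.

4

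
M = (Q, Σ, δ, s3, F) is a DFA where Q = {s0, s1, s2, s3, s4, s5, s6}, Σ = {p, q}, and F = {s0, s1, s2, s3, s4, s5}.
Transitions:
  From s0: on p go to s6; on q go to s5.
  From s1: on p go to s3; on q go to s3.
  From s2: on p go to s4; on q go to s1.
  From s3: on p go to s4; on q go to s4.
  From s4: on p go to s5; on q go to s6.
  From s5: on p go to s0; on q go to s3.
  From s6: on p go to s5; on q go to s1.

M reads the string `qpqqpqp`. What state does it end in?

s4

s3 --q--> s4
s4 --p--> s5
s5 --q--> s3
s3 --q--> s4
s4 --p--> s5
s5 --q--> s3
s3 --p--> s4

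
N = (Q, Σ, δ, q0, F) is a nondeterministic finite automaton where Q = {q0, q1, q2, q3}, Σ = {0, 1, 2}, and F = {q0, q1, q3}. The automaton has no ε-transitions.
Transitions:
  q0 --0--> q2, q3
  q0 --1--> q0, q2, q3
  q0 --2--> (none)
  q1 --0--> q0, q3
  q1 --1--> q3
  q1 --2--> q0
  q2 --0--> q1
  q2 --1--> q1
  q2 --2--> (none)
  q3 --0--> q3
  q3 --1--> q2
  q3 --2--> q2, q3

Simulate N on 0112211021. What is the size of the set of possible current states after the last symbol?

Start: {q0}
read 0: {q2, q3}
read 1: {q1, q2}
read 1: {q1, q3}
read 2: {q0, q2, q3}
read 2: {q2, q3}
read 1: {q1, q2}
read 1: {q1, q3}
read 0: {q0, q3}
read 2: {q2, q3}
read 1: {q1, q2}
Final reachable set {q1, q2} has 2 states.

2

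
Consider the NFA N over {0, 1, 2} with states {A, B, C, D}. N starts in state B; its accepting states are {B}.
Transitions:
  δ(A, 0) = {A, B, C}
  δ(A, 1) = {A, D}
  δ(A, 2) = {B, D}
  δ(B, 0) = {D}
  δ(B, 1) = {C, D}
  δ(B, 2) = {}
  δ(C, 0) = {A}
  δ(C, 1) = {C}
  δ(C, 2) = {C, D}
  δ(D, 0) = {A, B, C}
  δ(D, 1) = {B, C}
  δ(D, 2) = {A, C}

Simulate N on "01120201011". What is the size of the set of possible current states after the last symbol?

4

Start: {B}
read 0: {D}
read 1: {B, C}
read 1: {C, D}
read 2: {A, C, D}
read 0: {A, B, C}
read 2: {B, C, D}
read 0: {A, B, C, D}
read 1: {A, B, C, D}
read 0: {A, B, C, D}
read 1: {A, B, C, D}
read 1: {A, B, C, D}
Final reachable set {A, B, C, D} has 4 states.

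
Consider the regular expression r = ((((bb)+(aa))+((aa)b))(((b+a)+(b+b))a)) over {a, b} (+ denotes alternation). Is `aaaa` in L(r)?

Split as aa·aa: (((bb)+(aa))+((aa)b)) matches aa and (((b+a)+(b+b))a) matches aa.

yes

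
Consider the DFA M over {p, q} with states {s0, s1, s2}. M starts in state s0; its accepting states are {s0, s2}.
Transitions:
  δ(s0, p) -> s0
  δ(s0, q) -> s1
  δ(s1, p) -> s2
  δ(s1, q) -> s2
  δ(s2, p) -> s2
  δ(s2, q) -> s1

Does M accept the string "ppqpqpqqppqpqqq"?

s0 --p--> s0
s0 --p--> s0
s0 --q--> s1
s1 --p--> s2
s2 --q--> s1
s1 --p--> s2
s2 --q--> s1
s1 --q--> s2
s2 --p--> s2
s2 --p--> s2
s2 --q--> s1
s1 --p--> s2
s2 --q--> s1
s1 --q--> s2
s2 --q--> s1
End in state s1, which is not an accepting state.

rejected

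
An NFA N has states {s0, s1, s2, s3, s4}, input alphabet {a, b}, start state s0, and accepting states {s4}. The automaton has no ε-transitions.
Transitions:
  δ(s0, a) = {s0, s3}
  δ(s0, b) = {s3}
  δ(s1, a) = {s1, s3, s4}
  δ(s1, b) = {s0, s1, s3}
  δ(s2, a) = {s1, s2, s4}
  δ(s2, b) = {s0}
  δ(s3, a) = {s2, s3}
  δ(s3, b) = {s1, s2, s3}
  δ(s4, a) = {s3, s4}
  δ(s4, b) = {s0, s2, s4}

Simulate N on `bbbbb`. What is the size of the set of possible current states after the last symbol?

4

Start: {s0}
read b: {s3}
read b: {s1, s2, s3}
read b: {s0, s1, s2, s3}
read b: {s0, s1, s2, s3}
read b: {s0, s1, s2, s3}
Final reachable set {s0, s1, s2, s3} has 4 states.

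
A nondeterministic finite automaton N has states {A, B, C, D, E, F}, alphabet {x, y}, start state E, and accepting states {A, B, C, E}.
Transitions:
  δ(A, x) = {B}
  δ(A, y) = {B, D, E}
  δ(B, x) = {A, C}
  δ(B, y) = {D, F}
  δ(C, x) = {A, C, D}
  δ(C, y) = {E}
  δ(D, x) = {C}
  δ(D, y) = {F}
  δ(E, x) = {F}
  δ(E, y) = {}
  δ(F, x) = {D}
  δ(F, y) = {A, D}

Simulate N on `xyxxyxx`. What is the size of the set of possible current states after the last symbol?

4

Start: {E}
read x: {F}
read y: {A, D}
read x: {B, C}
read x: {A, C, D}
read y: {B, D, E, F}
read x: {A, C, D, F}
read x: {A, B, C, D}
Final reachable set {A, B, C, D} has 4 states.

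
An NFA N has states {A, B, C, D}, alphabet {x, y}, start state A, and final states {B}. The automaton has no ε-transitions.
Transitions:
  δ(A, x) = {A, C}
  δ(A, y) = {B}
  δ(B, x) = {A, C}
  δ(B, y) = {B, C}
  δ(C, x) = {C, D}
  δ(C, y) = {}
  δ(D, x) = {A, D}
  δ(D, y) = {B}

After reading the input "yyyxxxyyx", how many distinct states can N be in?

3

Start: {A}
read y: {B}
read y: {B, C}
read y: {B, C}
read x: {A, C, D}
read x: {A, C, D}
read x: {A, C, D}
read y: {B}
read y: {B, C}
read x: {A, C, D}
Final reachable set {A, C, D} has 3 states.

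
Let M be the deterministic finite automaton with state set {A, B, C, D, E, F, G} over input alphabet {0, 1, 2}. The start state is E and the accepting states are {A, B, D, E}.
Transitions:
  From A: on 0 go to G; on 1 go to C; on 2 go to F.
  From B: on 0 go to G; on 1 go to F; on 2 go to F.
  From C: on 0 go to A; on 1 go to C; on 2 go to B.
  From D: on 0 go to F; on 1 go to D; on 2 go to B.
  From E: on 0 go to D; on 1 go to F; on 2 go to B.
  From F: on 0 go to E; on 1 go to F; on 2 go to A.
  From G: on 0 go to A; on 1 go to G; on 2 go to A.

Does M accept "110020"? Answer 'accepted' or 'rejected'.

rejected

E --1--> F
F --1--> F
F --0--> E
E --0--> D
D --2--> B
B --0--> G
End in state G, which is not an accepting state.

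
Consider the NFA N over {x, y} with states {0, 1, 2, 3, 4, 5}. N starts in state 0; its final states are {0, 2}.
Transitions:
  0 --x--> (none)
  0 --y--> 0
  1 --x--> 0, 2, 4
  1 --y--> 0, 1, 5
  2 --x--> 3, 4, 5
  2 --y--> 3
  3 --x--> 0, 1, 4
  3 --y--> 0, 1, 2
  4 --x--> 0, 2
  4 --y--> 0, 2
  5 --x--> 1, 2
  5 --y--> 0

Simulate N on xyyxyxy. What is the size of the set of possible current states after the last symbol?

Start: {0}
read x: {}
The reachable set is empty and stays empty for the remaining 6 symbols.
Final reachable set {} has 0 states.

0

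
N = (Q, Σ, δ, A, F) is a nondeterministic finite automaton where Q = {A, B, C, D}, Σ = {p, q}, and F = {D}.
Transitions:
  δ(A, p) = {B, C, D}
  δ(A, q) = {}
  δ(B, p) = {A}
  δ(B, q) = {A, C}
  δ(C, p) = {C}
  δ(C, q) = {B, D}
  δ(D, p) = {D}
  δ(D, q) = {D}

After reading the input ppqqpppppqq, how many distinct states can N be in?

4

Start: {A}
read p: {B, C, D}
read p: {A, C, D}
read q: {B, D}
read q: {A, C, D}
read p: {B, C, D}
read p: {A, C, D}
read p: {B, C, D}
read p: {A, C, D}
read p: {B, C, D}
read q: {A, B, C, D}
read q: {A, B, C, D}
Final reachable set {A, B, C, D} has 4 states.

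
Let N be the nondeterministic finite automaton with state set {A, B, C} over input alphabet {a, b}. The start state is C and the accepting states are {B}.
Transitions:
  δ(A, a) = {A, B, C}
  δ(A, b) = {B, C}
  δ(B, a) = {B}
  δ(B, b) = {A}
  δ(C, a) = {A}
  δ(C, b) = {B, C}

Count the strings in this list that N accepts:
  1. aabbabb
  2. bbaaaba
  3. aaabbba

3

aabbabb: accepted
bbaaaba: accepted
aaabbba: accepted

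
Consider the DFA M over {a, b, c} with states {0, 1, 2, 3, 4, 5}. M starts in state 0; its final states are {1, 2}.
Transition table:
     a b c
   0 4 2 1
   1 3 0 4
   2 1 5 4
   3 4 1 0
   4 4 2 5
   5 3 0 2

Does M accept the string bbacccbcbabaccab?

0 --b--> 2
2 --b--> 5
5 --a--> 3
3 --c--> 0
0 --c--> 1
1 --c--> 4
4 --b--> 2
2 --c--> 4
4 --b--> 2
2 --a--> 1
1 --b--> 0
0 --a--> 4
4 --c--> 5
5 --c--> 2
2 --a--> 1
1 --b--> 0
End in state 0, which is not an accepting state.

rejected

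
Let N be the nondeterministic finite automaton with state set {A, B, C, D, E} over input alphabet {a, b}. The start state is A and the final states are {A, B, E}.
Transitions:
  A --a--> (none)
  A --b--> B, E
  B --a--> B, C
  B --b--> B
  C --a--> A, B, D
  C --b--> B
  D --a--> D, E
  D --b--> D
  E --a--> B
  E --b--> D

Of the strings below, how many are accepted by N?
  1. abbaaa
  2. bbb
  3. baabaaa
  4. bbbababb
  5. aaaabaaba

abbaaa: rejected
bbb: accepted
baabaaa: accepted
bbbababb: accepted
aaaabaaba: rejected

3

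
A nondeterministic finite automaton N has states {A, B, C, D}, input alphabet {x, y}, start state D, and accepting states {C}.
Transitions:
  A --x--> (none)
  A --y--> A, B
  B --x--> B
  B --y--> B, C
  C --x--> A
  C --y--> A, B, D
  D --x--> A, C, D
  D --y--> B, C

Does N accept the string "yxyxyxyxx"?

Start: {D}
read y: {B, C}
read x: {A, B}
read y: {A, B, C}
read x: {A, B}
read y: {A, B, C}
read x: {A, B}
read y: {A, B, C}
read x: {A, B}
read x: {B}
Reachable ∩ accepting = {} — empty.

rejected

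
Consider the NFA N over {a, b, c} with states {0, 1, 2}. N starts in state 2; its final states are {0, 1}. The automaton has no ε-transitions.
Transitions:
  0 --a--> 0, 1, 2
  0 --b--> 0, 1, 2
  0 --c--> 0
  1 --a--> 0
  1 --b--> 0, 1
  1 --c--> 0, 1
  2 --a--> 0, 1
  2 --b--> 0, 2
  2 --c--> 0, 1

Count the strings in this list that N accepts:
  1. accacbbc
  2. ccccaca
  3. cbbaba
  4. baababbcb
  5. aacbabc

accacbbc: accepted
ccccaca: accepted
cbbaba: accepted
baababbcb: accepted
aacbabc: accepted

5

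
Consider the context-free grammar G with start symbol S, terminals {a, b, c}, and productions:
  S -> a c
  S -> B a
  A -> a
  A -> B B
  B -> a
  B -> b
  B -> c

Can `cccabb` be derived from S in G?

no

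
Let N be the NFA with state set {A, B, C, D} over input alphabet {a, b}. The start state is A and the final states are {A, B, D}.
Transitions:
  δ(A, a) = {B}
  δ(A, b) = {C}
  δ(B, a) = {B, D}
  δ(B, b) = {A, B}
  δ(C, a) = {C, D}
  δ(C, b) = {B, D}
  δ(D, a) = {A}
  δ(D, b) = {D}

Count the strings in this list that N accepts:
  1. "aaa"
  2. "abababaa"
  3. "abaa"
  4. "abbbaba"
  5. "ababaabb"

5

"aaa": accepted
"abababaa": accepted
"abaa": accepted
"abbbaba": accepted
"ababaabb": accepted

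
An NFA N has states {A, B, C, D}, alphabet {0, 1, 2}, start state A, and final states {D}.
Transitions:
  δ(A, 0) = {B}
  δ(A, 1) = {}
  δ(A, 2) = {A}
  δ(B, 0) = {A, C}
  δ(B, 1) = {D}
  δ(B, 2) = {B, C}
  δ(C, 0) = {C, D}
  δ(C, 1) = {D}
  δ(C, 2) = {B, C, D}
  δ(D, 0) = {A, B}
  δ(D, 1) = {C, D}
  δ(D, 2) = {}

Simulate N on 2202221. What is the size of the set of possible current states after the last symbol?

2

Start: {A}
read 2: {A}
read 2: {A}
read 0: {B}
read 2: {B, C}
read 2: {B, C, D}
read 2: {B, C, D}
read 1: {C, D}
Final reachable set {C, D} has 2 states.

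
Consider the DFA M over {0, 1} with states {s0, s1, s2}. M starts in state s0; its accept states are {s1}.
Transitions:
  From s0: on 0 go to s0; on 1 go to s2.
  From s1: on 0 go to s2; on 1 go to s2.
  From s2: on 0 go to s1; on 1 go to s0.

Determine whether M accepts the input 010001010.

s0 --0--> s0
s0 --1--> s2
s2 --0--> s1
s1 --0--> s2
s2 --0--> s1
s1 --1--> s2
s2 --0--> s1
s1 --1--> s2
s2 --0--> s1
End in state s1, which is an accepting state.

accepted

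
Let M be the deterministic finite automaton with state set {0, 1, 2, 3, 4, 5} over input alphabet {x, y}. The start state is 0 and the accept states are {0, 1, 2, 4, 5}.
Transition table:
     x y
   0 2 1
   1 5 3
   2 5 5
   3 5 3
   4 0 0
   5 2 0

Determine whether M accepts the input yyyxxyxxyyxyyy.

rejected

0 --y--> 1
1 --y--> 3
3 --y--> 3
3 --x--> 5
5 --x--> 2
2 --y--> 5
5 --x--> 2
2 --x--> 5
5 --y--> 0
0 --y--> 1
1 --x--> 5
5 --y--> 0
0 --y--> 1
1 --y--> 3
End in state 3, which is not an accepting state.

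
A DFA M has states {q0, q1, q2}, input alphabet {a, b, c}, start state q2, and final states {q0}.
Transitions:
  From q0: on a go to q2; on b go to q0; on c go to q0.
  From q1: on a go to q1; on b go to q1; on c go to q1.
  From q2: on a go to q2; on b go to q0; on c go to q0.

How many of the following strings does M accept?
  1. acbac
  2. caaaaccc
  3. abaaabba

acbac: accepted
caaaaccc: accepted
abaaabba: rejected

2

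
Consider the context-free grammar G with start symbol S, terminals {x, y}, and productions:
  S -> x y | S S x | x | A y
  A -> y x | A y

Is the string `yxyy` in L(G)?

S ⇒ Ay ⇒ Ayy ⇒ yxyy

yes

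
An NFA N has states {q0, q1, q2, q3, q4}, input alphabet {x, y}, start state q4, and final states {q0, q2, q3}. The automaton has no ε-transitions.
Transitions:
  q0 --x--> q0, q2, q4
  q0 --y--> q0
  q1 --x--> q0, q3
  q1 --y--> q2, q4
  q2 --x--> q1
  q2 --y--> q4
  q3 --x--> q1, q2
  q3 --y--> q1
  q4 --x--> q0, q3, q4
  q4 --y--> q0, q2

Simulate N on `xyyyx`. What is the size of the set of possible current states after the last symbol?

5

Start: {q4}
read x: {q0, q3, q4}
read y: {q0, q1, q2}
read y: {q0, q2, q4}
read y: {q0, q2, q4}
read x: {q0, q1, q2, q3, q4}
Final reachable set {q0, q1, q2, q3, q4} has 5 states.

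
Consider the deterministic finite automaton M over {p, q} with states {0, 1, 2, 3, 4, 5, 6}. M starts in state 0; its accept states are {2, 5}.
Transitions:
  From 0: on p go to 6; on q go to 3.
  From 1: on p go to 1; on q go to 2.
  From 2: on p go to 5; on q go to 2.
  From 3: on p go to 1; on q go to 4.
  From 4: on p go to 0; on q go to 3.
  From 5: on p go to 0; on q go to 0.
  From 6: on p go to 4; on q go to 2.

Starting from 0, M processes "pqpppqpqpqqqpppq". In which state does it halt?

0 --p--> 6
6 --q--> 2
2 --p--> 5
5 --p--> 0
0 --p--> 6
6 --q--> 2
2 --p--> 5
5 --q--> 0
0 --p--> 6
6 --q--> 2
2 --q--> 2
2 --q--> 2
2 --p--> 5
5 --p--> 0
0 --p--> 6
6 --q--> 2

2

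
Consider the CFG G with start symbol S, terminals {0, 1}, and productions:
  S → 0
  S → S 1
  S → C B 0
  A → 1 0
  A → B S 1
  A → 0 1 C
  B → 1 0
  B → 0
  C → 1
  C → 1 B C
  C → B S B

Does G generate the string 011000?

no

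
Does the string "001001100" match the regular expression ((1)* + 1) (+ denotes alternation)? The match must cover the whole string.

Neither (1)* nor 1 matches 001001100.

no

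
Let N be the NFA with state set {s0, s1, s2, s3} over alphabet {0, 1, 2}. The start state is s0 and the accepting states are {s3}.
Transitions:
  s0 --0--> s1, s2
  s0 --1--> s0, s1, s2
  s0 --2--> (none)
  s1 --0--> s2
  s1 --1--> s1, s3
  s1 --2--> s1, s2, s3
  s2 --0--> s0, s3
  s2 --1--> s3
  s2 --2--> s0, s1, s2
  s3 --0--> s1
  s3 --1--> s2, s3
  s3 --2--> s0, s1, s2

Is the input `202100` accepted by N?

Start: {s0}
read 2: {}
The reachable set is empty and stays empty for the remaining 5 symbols.
Reachable ∩ accepting = {} — empty.

rejected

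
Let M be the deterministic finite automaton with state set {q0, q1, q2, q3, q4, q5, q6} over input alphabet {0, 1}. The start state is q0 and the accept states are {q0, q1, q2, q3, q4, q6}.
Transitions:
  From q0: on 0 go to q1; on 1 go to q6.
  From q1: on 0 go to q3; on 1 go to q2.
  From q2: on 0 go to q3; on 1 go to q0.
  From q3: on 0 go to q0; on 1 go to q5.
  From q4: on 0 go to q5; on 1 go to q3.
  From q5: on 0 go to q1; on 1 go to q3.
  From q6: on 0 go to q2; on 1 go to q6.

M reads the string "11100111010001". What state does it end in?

q2

q0 --1--> q6
q6 --1--> q6
q6 --1--> q6
q6 --0--> q2
q2 --0--> q3
q3 --1--> q5
q5 --1--> q3
q3 --1--> q5
q5 --0--> q1
q1 --1--> q2
q2 --0--> q3
q3 --0--> q0
q0 --0--> q1
q1 --1--> q2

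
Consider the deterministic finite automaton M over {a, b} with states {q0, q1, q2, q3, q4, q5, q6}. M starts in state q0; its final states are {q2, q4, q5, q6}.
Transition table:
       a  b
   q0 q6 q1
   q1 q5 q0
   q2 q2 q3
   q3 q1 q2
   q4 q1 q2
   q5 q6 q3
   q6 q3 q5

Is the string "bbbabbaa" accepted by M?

accepted

q0 --b--> q1
q1 --b--> q0
q0 --b--> q1
q1 --a--> q5
q5 --b--> q3
q3 --b--> q2
q2 --a--> q2
q2 --a--> q2
End in state q2, which is an accepting state.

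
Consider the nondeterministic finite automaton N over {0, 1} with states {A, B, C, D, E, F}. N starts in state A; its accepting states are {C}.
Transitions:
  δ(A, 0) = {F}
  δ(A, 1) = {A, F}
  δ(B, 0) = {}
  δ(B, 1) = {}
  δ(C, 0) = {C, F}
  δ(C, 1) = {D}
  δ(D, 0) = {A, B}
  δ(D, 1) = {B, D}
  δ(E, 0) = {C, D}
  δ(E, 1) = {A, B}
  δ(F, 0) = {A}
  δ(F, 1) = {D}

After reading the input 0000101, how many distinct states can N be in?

Start: {A}
read 0: {F}
read 0: {A}
read 0: {F}
read 0: {A}
read 1: {A, F}
read 0: {A, F}
read 1: {A, D, F}
Final reachable set {A, D, F} has 3 states.

3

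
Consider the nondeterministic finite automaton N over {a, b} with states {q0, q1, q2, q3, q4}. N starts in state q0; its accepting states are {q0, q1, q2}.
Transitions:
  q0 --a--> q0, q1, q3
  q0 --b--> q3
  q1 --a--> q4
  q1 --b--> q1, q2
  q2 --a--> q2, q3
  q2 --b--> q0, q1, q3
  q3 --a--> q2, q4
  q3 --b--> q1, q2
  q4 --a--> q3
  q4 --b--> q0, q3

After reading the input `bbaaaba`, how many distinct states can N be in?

Start: {q0}
read b: {q3}
read b: {q1, q2}
read a: {q2, q3, q4}
read a: {q2, q3, q4}
read a: {q2, q3, q4}
read b: {q0, q1, q2, q3}
read a: {q0, q1, q2, q3, q4}
Final reachable set {q0, q1, q2, q3, q4} has 5 states.

5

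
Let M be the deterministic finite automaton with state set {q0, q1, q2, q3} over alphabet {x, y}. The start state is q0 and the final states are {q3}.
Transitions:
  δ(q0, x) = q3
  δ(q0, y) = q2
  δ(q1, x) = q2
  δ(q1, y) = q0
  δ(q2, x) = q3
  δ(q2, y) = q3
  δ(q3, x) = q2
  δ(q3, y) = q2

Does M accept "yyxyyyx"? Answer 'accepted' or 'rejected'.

rejected

q0 --y--> q2
q2 --y--> q3
q3 --x--> q2
q2 --y--> q3
q3 --y--> q2
q2 --y--> q3
q3 --x--> q2
End in state q2, which is not an accepting state.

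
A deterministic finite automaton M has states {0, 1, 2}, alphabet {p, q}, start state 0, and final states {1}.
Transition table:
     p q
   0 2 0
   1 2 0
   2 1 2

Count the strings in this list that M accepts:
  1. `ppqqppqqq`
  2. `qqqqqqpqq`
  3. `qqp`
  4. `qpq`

0

`ppqqppqqq`: rejected
`qqqqqqpqq`: rejected
`qqp`: rejected
`qpq`: rejected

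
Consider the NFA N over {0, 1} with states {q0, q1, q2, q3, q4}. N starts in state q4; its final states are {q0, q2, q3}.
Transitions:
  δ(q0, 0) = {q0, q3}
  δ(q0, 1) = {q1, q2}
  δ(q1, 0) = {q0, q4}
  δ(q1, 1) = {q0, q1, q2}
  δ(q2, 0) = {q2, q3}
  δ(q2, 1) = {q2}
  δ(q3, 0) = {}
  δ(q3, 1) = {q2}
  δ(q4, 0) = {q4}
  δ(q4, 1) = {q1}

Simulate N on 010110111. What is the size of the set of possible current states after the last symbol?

3

Start: {q4}
read 0: {q4}
read 1: {q1}
read 0: {q0, q4}
read 1: {q1, q2}
read 1: {q0, q1, q2}
read 0: {q0, q2, q3, q4}
read 1: {q1, q2}
read 1: {q0, q1, q2}
read 1: {q0, q1, q2}
Final reachable set {q0, q1, q2} has 3 states.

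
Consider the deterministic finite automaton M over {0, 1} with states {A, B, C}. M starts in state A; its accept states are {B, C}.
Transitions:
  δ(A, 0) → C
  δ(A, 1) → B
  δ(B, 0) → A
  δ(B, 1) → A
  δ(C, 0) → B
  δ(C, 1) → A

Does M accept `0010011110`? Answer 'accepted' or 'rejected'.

A --0--> C
C --0--> B
B --1--> A
A --0--> C
C --0--> B
B --1--> A
A --1--> B
B --1--> A
A --1--> B
B --0--> A
End in state A, which is not an accepting state.

rejected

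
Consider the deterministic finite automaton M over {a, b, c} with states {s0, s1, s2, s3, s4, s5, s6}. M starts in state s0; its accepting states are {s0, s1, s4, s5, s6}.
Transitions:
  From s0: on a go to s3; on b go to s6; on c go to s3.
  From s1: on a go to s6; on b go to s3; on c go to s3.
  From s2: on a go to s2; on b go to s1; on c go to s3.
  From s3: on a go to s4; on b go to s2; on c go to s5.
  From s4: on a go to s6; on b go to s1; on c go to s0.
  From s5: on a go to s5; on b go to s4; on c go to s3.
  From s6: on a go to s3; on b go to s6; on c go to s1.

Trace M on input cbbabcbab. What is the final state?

s0 --c--> s3
s3 --b--> s2
s2 --b--> s1
s1 --a--> s6
s6 --b--> s6
s6 --c--> s1
s1 --b--> s3
s3 --a--> s4
s4 --b--> s1

s1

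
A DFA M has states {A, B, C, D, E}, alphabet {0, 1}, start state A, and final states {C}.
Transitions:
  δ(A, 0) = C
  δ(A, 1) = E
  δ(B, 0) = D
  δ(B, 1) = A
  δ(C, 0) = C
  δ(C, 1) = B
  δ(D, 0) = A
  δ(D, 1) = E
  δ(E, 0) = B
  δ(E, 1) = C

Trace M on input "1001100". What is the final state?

C

A --1--> E
E --0--> B
B --0--> D
D --1--> E
E --1--> C
C --0--> C
C --0--> C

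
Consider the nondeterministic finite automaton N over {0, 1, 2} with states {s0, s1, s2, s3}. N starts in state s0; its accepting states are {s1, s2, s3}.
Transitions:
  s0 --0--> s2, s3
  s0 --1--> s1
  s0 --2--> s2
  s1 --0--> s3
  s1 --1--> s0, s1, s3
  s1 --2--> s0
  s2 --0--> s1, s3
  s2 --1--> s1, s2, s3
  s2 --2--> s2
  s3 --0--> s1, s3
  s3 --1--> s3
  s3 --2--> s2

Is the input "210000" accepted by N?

Start: {s0}
read 2: {s2}
read 1: {s1, s2, s3}
read 0: {s1, s3}
read 0: {s1, s3}
read 0: {s1, s3}
read 0: {s1, s3}
Reachable ∩ accepting = {s1, s3} — nonempty.

accepted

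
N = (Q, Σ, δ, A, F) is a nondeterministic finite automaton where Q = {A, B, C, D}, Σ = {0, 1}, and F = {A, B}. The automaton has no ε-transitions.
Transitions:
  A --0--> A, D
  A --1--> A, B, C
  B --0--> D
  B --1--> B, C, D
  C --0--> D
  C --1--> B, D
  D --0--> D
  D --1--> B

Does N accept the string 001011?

Start: {A}
read 0: {A, D}
read 0: {A, D}
read 1: {A, B, C}
read 0: {A, D}
read 1: {A, B, C}
read 1: {A, B, C, D}
Reachable ∩ accepting = {A, B} — nonempty.

accepted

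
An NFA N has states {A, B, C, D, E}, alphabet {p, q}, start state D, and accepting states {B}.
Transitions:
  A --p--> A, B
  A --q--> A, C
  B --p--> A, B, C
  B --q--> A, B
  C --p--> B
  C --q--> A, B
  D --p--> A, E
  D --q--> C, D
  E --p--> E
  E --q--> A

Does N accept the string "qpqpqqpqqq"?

accepted

Start: {D}
read q: {C, D}
read p: {A, B, E}
read q: {A, B, C}
read p: {A, B, C}
read q: {A, B, C}
read q: {A, B, C}
read p: {A, B, C}
read q: {A, B, C}
read q: {A, B, C}
read q: {A, B, C}
Reachable ∩ accepting = {B} — nonempty.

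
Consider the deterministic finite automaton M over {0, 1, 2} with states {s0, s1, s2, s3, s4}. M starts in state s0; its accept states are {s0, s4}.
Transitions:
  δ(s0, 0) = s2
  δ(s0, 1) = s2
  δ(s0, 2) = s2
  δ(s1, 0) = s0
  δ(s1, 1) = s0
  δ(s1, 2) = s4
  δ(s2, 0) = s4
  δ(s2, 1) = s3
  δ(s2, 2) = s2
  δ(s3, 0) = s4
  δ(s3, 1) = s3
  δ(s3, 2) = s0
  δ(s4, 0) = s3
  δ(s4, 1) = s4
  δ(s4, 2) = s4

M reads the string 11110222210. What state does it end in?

s3

s0 --1--> s2
s2 --1--> s3
s3 --1--> s3
s3 --1--> s3
s3 --0--> s4
s4 --2--> s4
s4 --2--> s4
s4 --2--> s4
s4 --2--> s4
s4 --1--> s4
s4 --0--> s3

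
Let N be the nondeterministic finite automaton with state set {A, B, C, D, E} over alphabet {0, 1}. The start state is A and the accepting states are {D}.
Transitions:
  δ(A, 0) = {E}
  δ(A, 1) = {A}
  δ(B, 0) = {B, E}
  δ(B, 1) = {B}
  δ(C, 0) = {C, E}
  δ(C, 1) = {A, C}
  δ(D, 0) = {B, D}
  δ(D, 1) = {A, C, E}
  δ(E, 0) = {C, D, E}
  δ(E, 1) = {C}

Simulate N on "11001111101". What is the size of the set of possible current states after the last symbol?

2

Start: {A}
read 1: {A}
read 1: {A}
read 0: {E}
read 0: {C, D, E}
read 1: {A, C, E}
read 1: {A, C}
read 1: {A, C}
read 1: {A, C}
read 1: {A, C}
read 0: {C, E}
read 1: {A, C}
Final reachable set {A, C} has 2 states.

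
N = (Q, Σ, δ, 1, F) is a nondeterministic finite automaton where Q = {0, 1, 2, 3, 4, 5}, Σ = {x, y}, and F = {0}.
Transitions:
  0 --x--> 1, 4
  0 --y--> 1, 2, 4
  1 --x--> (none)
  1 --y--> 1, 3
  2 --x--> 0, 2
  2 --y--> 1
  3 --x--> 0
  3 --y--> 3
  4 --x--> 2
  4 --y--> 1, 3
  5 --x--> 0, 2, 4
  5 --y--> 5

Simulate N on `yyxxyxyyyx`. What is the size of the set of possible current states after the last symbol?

1

Start: {1}
read y: {1, 3}
read y: {1, 3}
read x: {0}
read x: {1, 4}
read y: {1, 3}
read x: {0}
read y: {1, 2, 4}
read y: {1, 3}
read y: {1, 3}
read x: {0}
Final reachable set {0} has 1 state.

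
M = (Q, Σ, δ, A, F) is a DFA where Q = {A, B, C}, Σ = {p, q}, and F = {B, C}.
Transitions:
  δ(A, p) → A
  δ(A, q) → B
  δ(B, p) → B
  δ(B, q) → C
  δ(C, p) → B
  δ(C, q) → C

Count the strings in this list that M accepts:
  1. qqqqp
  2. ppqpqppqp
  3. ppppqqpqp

qqqqp: accepted
ppqpqppqp: accepted
ppppqqpqp: accepted

3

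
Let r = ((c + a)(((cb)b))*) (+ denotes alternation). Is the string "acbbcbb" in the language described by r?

yes

Split as a·cbbcbb: (c+a) matches a and (((cb)b))* matches cbbcbb.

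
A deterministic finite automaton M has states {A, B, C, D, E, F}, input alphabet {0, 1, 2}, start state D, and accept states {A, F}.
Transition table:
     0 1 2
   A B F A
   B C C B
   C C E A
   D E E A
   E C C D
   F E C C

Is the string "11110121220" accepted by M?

D --1--> E
E --1--> C
C --1--> E
E --1--> C
C --0--> C
C --1--> E
E --2--> D
D --1--> E
E --2--> D
D --2--> A
A --0--> B
End in state B, which is not an accepting state.

rejected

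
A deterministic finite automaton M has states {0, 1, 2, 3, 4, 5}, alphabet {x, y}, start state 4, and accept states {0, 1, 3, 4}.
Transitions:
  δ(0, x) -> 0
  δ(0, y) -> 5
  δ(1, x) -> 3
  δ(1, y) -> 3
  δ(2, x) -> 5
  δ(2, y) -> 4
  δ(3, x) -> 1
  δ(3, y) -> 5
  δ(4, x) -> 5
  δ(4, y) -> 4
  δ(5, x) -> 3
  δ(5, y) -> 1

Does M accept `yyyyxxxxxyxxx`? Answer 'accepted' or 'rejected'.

4 --y--> 4
4 --y--> 4
4 --y--> 4
4 --y--> 4
4 --x--> 5
5 --x--> 3
3 --x--> 1
1 --x--> 3
3 --x--> 1
1 --y--> 3
3 --x--> 1
1 --x--> 3
3 --x--> 1
End in state 1, which is an accepting state.

accepted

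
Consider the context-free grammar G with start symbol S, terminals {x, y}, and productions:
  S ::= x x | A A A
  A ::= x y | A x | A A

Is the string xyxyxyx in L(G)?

yes

S ⇒ AAA ⇒ xyAA ⇒ xyxyA ⇒ xyxyAx ⇒ xyxyxyx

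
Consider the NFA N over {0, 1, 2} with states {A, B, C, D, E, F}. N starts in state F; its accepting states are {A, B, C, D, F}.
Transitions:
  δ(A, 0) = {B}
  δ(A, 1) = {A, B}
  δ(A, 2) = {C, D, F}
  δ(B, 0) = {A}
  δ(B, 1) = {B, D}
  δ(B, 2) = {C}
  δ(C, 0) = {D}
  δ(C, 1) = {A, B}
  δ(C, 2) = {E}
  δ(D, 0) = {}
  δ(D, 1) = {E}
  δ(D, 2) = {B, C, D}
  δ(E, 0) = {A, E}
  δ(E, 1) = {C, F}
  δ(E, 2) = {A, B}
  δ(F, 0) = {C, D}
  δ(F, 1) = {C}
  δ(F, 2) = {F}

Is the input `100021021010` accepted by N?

rejected

Start: {F}
read 1: {C}
read 0: {D}
read 0: {}
The reachable set is empty and stays empty for the remaining 9 symbols.
Reachable ∩ accepting = {} — empty.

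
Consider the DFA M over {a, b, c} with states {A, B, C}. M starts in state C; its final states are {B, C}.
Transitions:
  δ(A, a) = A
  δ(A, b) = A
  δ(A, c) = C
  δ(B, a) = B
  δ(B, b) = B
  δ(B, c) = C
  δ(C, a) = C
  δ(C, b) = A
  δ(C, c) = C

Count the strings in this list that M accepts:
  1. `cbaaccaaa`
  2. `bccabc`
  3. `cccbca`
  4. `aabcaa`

`cbaaccaaa`: accepted
`bccabc`: accepted
`cccbca`: accepted
`aabcaa`: accepted

4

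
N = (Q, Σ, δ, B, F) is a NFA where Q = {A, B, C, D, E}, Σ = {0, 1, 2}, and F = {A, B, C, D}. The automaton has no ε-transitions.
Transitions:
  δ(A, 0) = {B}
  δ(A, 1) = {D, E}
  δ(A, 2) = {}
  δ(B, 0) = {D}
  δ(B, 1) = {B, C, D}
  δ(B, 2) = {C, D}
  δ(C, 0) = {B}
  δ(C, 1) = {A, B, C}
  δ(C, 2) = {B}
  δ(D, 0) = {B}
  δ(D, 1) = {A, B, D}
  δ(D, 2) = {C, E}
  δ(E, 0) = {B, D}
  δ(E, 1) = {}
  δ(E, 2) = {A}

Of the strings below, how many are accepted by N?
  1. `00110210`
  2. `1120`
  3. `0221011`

3

`00110210`: accepted
`1120`: accepted
`0221011`: accepted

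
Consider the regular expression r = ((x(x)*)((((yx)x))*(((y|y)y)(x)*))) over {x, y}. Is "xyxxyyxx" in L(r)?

Split as x·yxxyyxx: (x(x)*) matches x and ((((yx)x))*(((y|y)y)(x)*)) matches yxxyyxx.

yes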